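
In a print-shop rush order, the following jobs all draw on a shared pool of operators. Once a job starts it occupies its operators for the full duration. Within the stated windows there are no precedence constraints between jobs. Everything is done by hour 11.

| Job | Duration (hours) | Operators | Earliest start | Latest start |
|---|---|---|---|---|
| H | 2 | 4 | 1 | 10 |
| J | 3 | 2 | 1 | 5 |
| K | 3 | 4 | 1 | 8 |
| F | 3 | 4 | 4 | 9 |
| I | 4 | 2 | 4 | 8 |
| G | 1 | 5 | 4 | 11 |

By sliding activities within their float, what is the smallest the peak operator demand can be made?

Early-start (H@1, J@1, K@1, F@4, I@4, G@4) gives peak 11: h1:10  h2:10  h3:6  h4:11  h5:6  h6:6  h7:2  h8:0  h9:0  h10:0  h11:0.
Shift K→3, F→6, G→9.
Schedule H@1, J@1, K@3, F@6, I@4, G@9: h1:6  h2:6  h3:6  h4:6  h5:6  h6:6  h7:6  h8:4  h9:5  h10:0  h11:0 — peak 6.

6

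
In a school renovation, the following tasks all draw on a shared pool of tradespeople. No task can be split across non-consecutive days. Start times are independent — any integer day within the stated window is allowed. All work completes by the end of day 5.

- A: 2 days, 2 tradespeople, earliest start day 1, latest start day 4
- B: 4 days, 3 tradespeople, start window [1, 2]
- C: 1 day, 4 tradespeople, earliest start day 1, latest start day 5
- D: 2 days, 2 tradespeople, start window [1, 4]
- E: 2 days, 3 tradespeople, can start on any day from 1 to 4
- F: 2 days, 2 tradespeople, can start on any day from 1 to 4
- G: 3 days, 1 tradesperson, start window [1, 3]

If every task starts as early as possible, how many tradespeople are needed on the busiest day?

17

Early-start schedule: A@1, B@1, C@1, D@1, E@1, F@1, G@1.
Load per day: day 1: 17, day 2: 13, day 3: 4, day 4: 3, day 5: 0.
Peak is 17.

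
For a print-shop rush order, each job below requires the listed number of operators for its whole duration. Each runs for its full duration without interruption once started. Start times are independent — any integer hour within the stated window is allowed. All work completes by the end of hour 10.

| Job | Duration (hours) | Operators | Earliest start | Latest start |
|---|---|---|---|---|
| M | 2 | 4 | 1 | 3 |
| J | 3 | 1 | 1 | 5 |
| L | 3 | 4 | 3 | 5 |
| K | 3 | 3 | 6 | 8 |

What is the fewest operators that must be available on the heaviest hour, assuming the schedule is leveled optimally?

5

Schedule M@1, J@1, L@3, K@6: h1:5  h2:5  h3:5  h4:4  h5:4  h6:3  h7:3  h8:3  h9:0  h10:0 — peak 5.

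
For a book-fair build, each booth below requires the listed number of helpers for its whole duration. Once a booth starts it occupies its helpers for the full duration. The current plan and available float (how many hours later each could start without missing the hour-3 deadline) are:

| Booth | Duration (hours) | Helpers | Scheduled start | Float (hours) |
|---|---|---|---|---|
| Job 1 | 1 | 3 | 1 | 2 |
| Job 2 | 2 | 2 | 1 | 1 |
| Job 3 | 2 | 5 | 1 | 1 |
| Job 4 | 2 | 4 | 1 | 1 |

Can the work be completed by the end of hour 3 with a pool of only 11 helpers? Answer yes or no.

yes

Schedule Job 1@1, Job 2@1, Job 3@1, Job 4@2: h1:10  h2:11  h3:4 — peak 11 ≤ 11.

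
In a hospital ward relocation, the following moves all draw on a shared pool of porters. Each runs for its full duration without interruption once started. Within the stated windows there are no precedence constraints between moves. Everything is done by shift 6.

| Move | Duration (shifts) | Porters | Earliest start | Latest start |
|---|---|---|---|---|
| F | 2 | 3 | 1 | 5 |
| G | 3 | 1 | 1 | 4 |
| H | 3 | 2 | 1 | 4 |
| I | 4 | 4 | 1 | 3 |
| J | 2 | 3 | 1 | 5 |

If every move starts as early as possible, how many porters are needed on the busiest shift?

Early-start schedule: F@1, G@1, H@1, I@1, J@1.
Load per shift: shift 1: 13, shift 2: 13, shift 3: 7, shift 4: 4, shift 5: 0, shift 6: 0.
Peak is 13.

13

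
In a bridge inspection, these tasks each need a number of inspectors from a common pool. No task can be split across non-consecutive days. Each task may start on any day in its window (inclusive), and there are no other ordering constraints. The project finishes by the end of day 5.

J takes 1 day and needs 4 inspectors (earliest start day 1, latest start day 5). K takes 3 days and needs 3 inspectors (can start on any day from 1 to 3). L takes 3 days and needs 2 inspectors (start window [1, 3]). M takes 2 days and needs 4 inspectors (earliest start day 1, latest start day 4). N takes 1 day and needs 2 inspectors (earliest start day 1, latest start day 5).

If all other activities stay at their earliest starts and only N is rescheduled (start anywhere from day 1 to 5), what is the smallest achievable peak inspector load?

N@1: d1:15  d2:9  d3:5  d4:0  d5:0 → peak 15
N@2: d1:13  d2:11  d3:5  d4:0  d5:0 → peak 13
N@3: d1:13  d2:9  d3:7  d4:0  d5:0 → peak 13
N@4: d1:13  d2:9  d3:5  d4:2  d5:0 → peak 13
N@5: d1:13  d2:9  d3:5  d4:0  d5:2 → peak 13
Best is N@2, peak 13.

13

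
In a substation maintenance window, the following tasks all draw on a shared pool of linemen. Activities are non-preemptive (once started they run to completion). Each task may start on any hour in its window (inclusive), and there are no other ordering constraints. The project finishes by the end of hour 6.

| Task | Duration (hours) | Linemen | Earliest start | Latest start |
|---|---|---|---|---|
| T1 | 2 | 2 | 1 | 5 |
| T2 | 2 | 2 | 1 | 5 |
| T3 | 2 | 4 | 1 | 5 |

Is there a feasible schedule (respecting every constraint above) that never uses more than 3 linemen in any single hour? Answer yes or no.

no

The minimum achievable peak is 4; 3 < 4, so no feasible schedule stays within the cap.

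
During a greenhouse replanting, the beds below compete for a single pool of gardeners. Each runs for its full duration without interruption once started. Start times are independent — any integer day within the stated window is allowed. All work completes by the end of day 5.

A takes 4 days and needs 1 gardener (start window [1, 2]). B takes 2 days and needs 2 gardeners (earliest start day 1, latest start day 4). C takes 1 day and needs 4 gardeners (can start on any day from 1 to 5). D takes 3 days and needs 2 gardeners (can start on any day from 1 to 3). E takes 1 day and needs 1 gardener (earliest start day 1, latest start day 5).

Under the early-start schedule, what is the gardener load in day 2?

At early start, day 2 has: A, B, D.
Demand: 1 + 2 + 2 = 5.

5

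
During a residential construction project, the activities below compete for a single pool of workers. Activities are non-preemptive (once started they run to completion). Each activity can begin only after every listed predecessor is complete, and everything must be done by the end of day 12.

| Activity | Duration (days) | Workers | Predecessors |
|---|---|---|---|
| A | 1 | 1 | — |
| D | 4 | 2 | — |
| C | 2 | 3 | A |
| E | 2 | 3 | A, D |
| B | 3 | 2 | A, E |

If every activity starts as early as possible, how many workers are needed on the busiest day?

5

Early-start schedule: A@1, D@1, C@2, E@5, B@7.
Load per day: day 1: 3, day 2: 5, day 3: 5, day 4: 2, day 5: 3, day 6: 3, day 7: 2, day 8: 2, day 9: 2, day 10: 0, day 11: 0, day 12: 0.
Peak is 5.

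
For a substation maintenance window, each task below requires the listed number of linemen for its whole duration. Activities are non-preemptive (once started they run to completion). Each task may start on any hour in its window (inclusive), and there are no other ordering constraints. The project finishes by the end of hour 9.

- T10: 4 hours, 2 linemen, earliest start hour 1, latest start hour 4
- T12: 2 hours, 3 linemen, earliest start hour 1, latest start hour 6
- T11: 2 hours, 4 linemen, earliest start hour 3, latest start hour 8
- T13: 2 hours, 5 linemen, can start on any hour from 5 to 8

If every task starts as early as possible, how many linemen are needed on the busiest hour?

6

Early-start schedule: T10@1, T12@1, T11@3, T13@5.
Load per hour: hour 1: 5, hour 2: 5, hour 3: 6, hour 4: 6, hour 5: 5, hour 6: 5, hour 7: 0, hour 8: 0, hour 9: 0.
Peak is 6.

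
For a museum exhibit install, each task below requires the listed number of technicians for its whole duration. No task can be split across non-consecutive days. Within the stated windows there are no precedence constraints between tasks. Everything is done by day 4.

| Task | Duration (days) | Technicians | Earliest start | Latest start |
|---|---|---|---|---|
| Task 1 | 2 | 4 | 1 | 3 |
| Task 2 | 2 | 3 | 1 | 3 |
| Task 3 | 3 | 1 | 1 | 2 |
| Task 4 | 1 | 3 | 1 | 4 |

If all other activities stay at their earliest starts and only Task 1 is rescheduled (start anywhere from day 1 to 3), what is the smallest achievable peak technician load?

7

Task 1@1: d1:11  d2:8  d3:1  d4:0 → peak 11
Task 1@2: d1:7  d2:8  d3:5  d4:0 → peak 8
Task 1@3: d1:7  d2:4  d3:5  d4:4 → peak 7
Best is Task 1@3, peak 7.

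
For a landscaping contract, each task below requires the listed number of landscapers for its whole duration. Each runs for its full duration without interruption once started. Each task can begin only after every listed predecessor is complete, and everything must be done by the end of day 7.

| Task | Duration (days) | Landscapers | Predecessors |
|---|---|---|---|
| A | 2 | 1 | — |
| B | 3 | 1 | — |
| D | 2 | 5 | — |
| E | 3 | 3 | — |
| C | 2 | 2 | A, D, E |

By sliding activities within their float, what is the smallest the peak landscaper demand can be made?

5

Early-start (A@1, B@1, D@1, E@1, C@4) gives peak 10: d1:10  d2:10  d3:4  d4:2  d5:2  d6:0  d7:0.
Shift D→4, C→6.
Schedule A@1, B@1, D@4, E@1, C@6: d1:5  d2:5  d3:4  d4:5  d5:5  d6:2  d7:2 — peak 5.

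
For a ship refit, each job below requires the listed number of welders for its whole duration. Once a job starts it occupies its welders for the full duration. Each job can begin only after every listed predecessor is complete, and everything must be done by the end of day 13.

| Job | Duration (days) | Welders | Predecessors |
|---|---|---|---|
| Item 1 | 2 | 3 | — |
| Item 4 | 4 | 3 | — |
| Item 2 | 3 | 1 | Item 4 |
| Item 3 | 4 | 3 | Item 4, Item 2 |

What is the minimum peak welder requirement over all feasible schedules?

3

Early-start (Item 1@1, Item 4@1, Item 2@5, Item 3@8) gives peak 6: d1:6  d2:6  d3:3  d4:3  d5:1  d6:1  d7:1  d8:3  d9:3  d10:3  d11:3  d12:0  d13:0.
Shift Item 4→3, Item 2→7, Item 3→10.
Schedule Item 1@1, Item 4@3, Item 2@7, Item 3@10: d1:3  d2:3  d3:3  d4:3  d5:3  d6:3  d7:1  d8:1  d9:1  d10:3  d11:3  d12:3  d13:3 — peak 3.
Total welder-days = 33 over 13 days ⇒ peak ≥ ⌈33/13⌉ = 3, so 3 is optimal.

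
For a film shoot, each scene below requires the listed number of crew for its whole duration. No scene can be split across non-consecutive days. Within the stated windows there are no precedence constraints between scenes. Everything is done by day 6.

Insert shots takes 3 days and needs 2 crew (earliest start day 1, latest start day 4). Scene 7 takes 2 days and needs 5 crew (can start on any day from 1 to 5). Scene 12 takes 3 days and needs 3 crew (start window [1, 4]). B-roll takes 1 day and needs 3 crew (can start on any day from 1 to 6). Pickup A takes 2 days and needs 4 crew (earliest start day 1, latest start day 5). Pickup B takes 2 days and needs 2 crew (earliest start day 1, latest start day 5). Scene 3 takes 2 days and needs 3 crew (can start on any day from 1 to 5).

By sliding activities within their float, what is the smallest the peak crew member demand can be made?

Early-start (Insert shots@1, Scene 7@1, Scene 12@1, B-roll@1, Pickup A@1, Pickup B@1, Scene 3@1) gives peak 22: d1:22  d2:19  d3:5  d4:0  d5:0  d6:0.
Shift Scene 7→5, Scene 12→3, B-roll→6, Scene 3→3.
Schedule Insert shots@1, Scene 7@5, Scene 12@3, B-roll@6, Pickup A@1, Pickup B@1, Scene 3@3: d1:8  d2:8  d3:8  d4:6  d5:8  d6:8 — peak 8.
Total crew member-days = 46 over 6 days ⇒ peak ≥ ⌈46/6⌉ = 8, so 8 is optimal.

8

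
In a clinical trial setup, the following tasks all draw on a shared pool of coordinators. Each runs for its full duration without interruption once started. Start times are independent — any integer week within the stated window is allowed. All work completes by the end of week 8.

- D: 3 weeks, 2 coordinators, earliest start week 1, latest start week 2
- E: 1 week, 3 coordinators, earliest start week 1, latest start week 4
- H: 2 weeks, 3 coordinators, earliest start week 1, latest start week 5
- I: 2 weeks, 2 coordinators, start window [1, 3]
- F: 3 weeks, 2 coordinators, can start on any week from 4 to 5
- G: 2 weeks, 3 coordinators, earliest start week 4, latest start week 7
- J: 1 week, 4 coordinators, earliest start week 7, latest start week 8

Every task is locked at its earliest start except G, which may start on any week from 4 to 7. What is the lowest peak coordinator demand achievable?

G@4: w1:10  w2:7  w3:2  w4:5  w5:5  w6:2  w7:4  w8:0 → peak 10
G@5: w1:10  w2:7  w3:2  w4:2  w5:5  w6:5  w7:4  w8:0 → peak 10
G@6: w1:10  w2:7  w3:2  w4:2  w5:2  w6:5  w7:7  w8:0 → peak 10
G@7: w1:10  w2:7  w3:2  w4:2  w5:2  w6:2  w7:7  w8:3 → peak 10
Best is G@4, peak 10.

10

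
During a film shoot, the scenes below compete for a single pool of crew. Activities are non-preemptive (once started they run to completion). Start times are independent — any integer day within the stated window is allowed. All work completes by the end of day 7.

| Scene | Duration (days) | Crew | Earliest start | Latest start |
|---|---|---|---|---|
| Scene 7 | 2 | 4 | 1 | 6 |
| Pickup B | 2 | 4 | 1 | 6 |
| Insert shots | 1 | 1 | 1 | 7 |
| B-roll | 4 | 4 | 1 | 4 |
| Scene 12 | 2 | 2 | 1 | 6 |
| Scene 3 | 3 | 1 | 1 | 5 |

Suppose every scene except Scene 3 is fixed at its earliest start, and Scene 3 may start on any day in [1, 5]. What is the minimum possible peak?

15

Scene 3@1: d1:16  d2:15  d3:5  d4:4  d5:0  d6:0  d7:0 → peak 16
Scene 3@2: d1:15  d2:15  d3:5  d4:5  d5:0  d6:0  d7:0 → peak 15
Scene 3@3: d1:15  d2:14  d3:5  d4:5  d5:1  d6:0  d7:0 → peak 15
Scene 3@4: d1:15  d2:14  d3:4  d4:5  d5:1  d6:1  d7:0 → peak 15
Scene 3@5: d1:15  d2:14  d3:4  d4:4  d5:1  d6:1  d7:1 → peak 15
Best is Scene 3@2, peak 15.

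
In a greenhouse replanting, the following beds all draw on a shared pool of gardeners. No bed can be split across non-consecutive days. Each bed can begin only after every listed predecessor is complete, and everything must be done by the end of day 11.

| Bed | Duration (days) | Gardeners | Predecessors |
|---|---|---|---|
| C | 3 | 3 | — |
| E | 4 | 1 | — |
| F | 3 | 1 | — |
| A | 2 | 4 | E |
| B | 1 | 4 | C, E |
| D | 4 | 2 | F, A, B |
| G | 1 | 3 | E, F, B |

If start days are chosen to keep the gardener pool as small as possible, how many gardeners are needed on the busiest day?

5

Early-start (C@1, E@1, F@1, A@5, B@5, D@7, G@6) gives peak 8: d1:5  d2:5  d3:5  d4:1  d5:8  d6:7  d7:2  d8:2  d9:2  d10:2  d11:0.
Shift B→7, D→8, G→8.
Schedule C@1, E@1, F@1, A@5, B@7, D@8, G@8: d1:5  d2:5  d3:5  d4:1  d5:4  d6:4  d7:4  d8:5  d9:2  d10:2  d11:2 — peak 5.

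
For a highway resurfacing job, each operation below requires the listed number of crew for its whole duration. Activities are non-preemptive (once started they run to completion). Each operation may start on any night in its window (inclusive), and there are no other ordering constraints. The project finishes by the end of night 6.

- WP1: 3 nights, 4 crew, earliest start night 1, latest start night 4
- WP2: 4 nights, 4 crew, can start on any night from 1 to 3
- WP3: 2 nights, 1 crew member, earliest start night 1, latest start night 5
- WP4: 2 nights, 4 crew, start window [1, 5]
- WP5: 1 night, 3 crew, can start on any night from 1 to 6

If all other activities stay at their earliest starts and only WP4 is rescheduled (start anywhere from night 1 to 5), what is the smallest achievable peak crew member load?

12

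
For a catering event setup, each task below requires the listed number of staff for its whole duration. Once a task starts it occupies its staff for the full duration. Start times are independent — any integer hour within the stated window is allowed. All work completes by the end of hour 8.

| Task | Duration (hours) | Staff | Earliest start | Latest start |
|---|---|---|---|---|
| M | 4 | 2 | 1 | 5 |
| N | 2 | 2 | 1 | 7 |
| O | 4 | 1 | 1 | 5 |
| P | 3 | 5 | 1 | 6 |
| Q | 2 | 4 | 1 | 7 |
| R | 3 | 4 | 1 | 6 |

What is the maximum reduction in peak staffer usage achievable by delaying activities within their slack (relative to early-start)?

11

Early-start peak: h1:18  h2:18  h3:12  h4:3  h5:0  h6:0  h7:0  h8:0 ⇒ 18.
Leveled (M@1, N@5, O@1, P@6, Q@1, R@3): h1:7  h2:7  h3:7  h4:7  h5:6  h6:7  h7:5  h8:5 ⇒ 7.
Reduction 18 − 7 = 11.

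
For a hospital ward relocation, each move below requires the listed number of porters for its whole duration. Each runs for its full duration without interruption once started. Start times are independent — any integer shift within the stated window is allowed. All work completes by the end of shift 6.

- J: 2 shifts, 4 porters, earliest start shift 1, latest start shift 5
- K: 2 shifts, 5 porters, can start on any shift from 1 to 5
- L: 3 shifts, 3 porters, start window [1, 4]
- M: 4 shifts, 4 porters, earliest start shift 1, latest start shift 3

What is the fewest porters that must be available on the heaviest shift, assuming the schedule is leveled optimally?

8

Early-start (J@1, K@1, L@1, M@1) gives peak 16: s1:16  s2:16  s3:7  s4:4  s5:0  s6:0.
Shift K→5, L→3.
Schedule J@1, K@5, L@3, M@1: s1:8  s2:8  s3:7  s4:7  s5:8  s6:5 — peak 8.
Total porter-shifts = 43 over 6 shifts ⇒ peak ≥ ⌈43/6⌉ = 8, so 8 is optimal.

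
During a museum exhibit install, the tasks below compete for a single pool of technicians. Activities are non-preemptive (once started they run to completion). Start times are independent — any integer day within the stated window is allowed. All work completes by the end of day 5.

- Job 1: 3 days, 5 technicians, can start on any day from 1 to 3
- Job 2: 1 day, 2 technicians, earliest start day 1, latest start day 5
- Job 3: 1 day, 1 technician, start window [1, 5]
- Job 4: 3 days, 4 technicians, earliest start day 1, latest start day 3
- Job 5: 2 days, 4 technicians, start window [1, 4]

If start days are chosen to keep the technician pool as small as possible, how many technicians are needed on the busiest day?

Early-start (Job 1@1, Job 2@1, Job 3@1, Job 4@1, Job 5@1) gives peak 16: d1:16  d2:13  d3:9  d4:0  d5:0.
Shift Job 4→2, Job 5→4.
Schedule Job 1@1, Job 2@1, Job 3@1, Job 4@2, Job 5@4: d1:8  d2:9  d3:9  d4:8  d5:4 — peak 9.

9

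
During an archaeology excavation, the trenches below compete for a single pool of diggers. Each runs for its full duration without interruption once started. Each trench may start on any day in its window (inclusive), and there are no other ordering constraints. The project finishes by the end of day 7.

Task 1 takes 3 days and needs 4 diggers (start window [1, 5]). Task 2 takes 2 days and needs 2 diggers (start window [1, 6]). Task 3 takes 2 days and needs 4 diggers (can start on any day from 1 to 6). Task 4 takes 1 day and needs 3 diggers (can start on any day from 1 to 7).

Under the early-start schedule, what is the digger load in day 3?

4

At early start, day 3 has: Task 1.
Demand: 4 = 4.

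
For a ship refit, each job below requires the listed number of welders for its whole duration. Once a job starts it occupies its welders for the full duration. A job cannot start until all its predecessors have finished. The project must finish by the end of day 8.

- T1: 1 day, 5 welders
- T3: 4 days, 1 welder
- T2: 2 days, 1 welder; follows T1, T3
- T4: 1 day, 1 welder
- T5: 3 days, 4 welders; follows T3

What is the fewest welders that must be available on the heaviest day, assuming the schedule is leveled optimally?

Early-start (T1@1, T3@1, T2@5, T4@1, T5@5) gives peak 7: d1:7  d2:1  d3:1  d4:1  d5:5  d6:5  d7:4  d8:0.
Shift T3→2, T2→6, T4→2, T5→6.
Schedule T1@1, T3@2, T2@6, T4@2, T5@6: d1:5  d2:2  d3:1  d4:1  d5:1  d6:5  d7:5  d8:4 — peak 5.

5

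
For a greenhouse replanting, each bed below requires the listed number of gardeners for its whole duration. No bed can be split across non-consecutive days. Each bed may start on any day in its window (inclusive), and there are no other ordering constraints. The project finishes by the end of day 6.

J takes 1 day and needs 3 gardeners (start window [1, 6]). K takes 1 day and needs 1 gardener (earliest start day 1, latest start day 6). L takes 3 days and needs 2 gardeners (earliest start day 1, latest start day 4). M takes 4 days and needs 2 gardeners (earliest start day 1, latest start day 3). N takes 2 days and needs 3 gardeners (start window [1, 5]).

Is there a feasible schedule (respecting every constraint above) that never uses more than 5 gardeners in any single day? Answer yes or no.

yes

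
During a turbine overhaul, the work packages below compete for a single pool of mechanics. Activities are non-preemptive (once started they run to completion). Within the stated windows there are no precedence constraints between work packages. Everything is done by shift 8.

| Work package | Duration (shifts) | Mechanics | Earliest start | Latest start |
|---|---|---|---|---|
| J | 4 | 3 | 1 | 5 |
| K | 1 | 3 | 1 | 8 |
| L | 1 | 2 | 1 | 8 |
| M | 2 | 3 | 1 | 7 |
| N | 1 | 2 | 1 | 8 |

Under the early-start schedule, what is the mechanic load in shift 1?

At early start, shift 1 has: J, K, L, M, N.
Demand: 3 + 3 + 2 + 3 + 2 = 13.

13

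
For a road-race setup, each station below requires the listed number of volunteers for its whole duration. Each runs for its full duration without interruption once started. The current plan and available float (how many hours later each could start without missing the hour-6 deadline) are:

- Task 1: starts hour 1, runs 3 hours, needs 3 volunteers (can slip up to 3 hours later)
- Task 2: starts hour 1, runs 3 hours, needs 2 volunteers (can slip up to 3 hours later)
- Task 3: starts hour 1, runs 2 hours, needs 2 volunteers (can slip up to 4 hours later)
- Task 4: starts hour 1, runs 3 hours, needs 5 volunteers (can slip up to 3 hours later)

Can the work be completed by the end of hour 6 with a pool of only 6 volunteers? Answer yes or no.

no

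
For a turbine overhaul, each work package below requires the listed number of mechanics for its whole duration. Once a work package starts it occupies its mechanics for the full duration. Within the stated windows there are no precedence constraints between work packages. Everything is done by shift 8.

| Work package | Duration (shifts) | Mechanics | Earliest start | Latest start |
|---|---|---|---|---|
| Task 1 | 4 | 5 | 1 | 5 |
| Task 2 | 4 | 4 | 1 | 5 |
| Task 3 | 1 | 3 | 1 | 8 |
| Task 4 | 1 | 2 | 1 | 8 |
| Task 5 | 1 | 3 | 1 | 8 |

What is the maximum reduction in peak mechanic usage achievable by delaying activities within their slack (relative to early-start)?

10

Early-start peak: s1:17  s2:9  s3:9  s4:9  s5:0  s6:0  s7:0  s8:0 ⇒ 17.
Leveled (Task 1@1, Task 2@5, Task 3@5, Task 4@1, Task 5@6): s1:7  s2:5  s3:5  s4:5  s5:7  s6:7  s7:4  s8:4 ⇒ 7.
Reduction 17 − 7 = 10.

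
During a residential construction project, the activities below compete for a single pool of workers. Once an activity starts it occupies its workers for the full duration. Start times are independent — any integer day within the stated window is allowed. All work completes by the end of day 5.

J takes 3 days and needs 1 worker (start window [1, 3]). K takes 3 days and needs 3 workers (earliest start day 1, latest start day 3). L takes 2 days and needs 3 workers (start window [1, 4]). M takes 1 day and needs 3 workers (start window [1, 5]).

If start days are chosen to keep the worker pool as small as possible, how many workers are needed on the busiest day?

6

Early-start (J@1, K@1, L@1, M@1) gives peak 10: d1:10  d2:7  d3:4  d4:0  d5:0.
Shift L→4, M→4.
Schedule J@1, K@1, L@4, M@4: d1:4  d2:4  d3:4  d4:6  d5:3 — peak 6.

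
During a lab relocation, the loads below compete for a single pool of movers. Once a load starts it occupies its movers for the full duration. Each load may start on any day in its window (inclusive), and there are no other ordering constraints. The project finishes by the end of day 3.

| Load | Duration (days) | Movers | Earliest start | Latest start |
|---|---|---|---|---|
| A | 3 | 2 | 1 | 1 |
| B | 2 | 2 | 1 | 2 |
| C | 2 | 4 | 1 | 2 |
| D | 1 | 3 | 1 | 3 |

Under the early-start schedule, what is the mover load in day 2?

At early start, day 2 has: A, B, C.
Demand: 2 + 2 + 4 = 8.

8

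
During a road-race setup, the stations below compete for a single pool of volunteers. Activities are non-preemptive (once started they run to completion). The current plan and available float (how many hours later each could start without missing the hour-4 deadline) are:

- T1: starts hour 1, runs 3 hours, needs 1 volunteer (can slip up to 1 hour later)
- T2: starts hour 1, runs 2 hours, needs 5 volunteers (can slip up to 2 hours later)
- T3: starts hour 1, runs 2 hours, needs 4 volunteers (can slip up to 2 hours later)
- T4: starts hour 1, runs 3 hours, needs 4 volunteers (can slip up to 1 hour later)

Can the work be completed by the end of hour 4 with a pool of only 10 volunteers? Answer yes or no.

yes

Schedule T1@1, T2@1, T3@3, T4@1: h1:10  h2:10  h3:9  h4:4 — peak 10 ≤ 10.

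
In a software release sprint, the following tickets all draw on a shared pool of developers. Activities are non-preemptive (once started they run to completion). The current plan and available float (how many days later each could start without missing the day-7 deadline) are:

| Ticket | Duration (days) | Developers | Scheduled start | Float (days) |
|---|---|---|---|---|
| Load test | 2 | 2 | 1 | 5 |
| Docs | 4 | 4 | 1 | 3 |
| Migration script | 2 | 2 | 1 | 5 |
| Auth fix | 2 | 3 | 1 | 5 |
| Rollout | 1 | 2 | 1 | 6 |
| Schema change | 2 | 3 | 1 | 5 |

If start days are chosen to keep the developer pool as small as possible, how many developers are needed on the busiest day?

6

Early-start (Load test@1, Docs@1, Migration script@1, Auth fix@1, Rollout@1, Schema change@1) gives peak 16: d1:16  d2:14  d3:4  d4:4  d5:0  d6:0  d7:0.
Shift Migration script→3, Auth fix→5, Rollout→5, Schema change→6.
Schedule Load test@1, Docs@1, Migration script@3, Auth fix@5, Rollout@5, Schema change@6: d1:6  d2:6  d3:6  d4:6  d5:5  d6:6  d7:3 — peak 6.
Total developer-days = 38 over 7 days ⇒ peak ≥ ⌈38/7⌉ = 6, so 6 is optimal.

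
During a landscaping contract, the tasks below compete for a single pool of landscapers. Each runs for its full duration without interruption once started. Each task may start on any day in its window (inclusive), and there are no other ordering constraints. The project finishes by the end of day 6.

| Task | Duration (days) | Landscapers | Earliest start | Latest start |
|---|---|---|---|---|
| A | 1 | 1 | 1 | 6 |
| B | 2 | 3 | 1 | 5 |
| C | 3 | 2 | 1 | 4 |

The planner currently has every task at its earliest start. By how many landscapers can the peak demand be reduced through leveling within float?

3

Early-start peak: d1:6  d2:5  d3:2  d4:0  d5:0  d6:0 ⇒ 6.
Leveled (A@1, B@2, C@4): d1:1  d2:3  d3:3  d4:2  d5:2  d6:2 ⇒ 3.
Reduction 6 − 3 = 3.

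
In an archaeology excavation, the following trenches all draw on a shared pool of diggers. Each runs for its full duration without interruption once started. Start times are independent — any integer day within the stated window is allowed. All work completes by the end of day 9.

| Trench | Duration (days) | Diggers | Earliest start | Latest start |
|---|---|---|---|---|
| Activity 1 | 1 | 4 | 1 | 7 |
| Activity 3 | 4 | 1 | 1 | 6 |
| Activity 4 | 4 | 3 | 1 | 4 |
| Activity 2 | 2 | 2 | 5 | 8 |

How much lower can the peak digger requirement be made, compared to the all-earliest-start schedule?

Early-start peak: d1:8  d2:4  d3:4  d4:4  d5:2  d6:2  d7:0  d8:0  d9:0 ⇒ 8.
Leveled (Activity 1@1, Activity 3@2, Activity 4@2, Activity 2@6): d1:4  d2:4  d3:4  d4:4  d5:4  d6:2  d7:2  d8:0  d9:0 ⇒ 4.
Reduction 8 − 4 = 4.

4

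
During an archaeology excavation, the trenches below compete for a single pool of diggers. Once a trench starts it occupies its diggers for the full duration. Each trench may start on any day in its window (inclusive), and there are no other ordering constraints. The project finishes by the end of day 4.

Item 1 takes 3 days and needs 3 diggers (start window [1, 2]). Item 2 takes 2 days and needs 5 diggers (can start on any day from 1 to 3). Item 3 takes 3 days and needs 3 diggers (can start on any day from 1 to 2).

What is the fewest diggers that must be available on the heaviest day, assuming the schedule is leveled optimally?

11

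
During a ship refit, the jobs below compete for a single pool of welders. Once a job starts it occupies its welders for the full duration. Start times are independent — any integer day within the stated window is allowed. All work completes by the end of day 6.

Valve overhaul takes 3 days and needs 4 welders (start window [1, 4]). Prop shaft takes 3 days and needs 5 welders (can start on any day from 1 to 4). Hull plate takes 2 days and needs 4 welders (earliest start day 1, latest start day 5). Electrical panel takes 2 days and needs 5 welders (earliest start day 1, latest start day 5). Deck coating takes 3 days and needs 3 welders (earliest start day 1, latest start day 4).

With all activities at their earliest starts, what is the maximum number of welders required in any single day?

21

Early-start schedule: Valve overhaul@1, Prop shaft@1, Hull plate@1, Electrical panel@1, Deck coating@1.
Load per day: day 1: 21, day 2: 21, day 3: 12, day 4: 0, day 5: 0, day 6: 0.
Peak is 21.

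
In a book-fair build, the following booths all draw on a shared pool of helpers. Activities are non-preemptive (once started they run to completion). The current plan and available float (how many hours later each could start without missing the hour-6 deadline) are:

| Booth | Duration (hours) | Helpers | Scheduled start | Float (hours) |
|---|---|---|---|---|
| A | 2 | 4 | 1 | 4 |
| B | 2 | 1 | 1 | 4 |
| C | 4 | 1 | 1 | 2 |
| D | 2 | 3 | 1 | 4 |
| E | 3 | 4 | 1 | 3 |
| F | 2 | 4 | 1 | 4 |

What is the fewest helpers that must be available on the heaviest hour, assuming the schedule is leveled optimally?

8

Early-start (A@1, B@1, C@1, D@1, E@1, F@1) gives peak 17: h1:17  h2:17  h3:5  h4:1  h5:0  h6:0.
Shift D→3, E→3, F→5.
Schedule A@1, B@1, C@1, D@3, E@3, F@5: h1:6  h2:6  h3:8  h4:8  h5:8  h6:4 — peak 8.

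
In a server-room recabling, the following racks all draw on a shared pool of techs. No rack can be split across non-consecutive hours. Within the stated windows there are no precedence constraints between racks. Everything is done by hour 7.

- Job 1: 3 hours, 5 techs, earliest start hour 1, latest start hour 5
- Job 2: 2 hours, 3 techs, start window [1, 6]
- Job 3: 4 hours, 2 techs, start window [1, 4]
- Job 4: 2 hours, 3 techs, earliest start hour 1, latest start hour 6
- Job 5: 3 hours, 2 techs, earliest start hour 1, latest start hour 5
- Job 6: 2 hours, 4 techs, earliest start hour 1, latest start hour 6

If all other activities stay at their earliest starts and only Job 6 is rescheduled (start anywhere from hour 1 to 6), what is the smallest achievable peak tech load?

Job 6@1: h1:19  h2:19  h3:9  h4:2  h5:0  h6:0  h7:0 → peak 19
Job 6@2: h1:15  h2:19  h3:13  h4:2  h5:0  h6:0  h7:0 → peak 19
Job 6@3: h1:15  h2:15  h3:13  h4:6  h5:0  h6:0  h7:0 → peak 15
Job 6@4: h1:15  h2:15  h3:9  h4:6  h5:4  h6:0  h7:0 → peak 15
Job 6@5: h1:15  h2:15  h3:9  h4:2  h5:4  h6:4  h7:0 → peak 15
Job 6@6: h1:15  h2:15  h3:9  h4:2  h5:0  h6:4  h7:4 → peak 15
Best is Job 6@3, peak 15.

15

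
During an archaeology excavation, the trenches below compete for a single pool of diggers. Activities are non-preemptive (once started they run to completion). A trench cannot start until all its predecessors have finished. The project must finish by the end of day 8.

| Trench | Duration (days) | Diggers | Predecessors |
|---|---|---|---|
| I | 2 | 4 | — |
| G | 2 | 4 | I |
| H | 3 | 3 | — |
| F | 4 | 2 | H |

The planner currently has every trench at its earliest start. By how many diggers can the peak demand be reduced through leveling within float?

Early-start peak: d1:7  d2:7  d3:7  d4:6  d5:2  d6:2  d7:2  d8:0 ⇒ 7.
Leveled (I@4, G@6, H@1, F@4): d1:3  d2:3  d3:3  d4:6  d5:6  d6:6  d7:6  d8:0 ⇒ 6.
Reduction 7 − 6 = 1.

1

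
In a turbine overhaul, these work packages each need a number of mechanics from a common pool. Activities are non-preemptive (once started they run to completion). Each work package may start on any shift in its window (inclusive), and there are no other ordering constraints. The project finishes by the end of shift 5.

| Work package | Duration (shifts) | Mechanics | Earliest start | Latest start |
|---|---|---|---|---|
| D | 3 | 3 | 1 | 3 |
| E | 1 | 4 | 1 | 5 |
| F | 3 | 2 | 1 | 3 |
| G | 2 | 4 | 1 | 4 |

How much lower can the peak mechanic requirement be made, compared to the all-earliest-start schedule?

Early-start peak: s1:13  s2:9  s3:5  s4:0  s5:0 ⇒ 13.
Leveled (D@1, E@1, F@2, G@4): s1:7  s2:5  s3:5  s4:6  s5:4 ⇒ 7.
Reduction 13 − 7 = 6.

6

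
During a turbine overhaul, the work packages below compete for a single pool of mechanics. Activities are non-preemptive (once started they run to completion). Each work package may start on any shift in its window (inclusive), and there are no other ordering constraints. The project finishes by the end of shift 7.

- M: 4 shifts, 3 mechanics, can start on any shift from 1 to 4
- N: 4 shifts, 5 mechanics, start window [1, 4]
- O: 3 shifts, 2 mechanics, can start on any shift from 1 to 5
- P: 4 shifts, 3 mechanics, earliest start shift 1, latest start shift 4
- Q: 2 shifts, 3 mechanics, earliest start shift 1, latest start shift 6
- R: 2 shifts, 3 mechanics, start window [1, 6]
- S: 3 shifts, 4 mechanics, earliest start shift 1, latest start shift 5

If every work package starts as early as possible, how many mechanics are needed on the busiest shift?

Early-start schedule: M@1, N@1, O@1, P@1, Q@1, R@1, S@1.
Load per shift: shift 1: 23, shift 2: 23, shift 3: 17, shift 4: 11, shift 5: 0, shift 6: 0, shift 7: 0.
Peak is 23.

23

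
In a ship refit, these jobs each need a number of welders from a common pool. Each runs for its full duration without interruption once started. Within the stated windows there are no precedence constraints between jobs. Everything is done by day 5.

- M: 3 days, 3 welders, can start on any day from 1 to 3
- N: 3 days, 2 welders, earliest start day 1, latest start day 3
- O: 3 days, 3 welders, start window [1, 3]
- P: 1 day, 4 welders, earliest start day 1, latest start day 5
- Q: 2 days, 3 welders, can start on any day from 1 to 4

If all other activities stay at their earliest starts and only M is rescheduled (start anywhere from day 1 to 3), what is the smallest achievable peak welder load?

12

M@1: d1:15  d2:11  d3:8  d4:0  d5:0 → peak 15
M@2: d1:12  d2:11  d3:8  d4:3  d5:0 → peak 12
M@3: d1:12  d2:8  d3:8  d4:3  d5:3 → peak 12
Best is M@2, peak 12.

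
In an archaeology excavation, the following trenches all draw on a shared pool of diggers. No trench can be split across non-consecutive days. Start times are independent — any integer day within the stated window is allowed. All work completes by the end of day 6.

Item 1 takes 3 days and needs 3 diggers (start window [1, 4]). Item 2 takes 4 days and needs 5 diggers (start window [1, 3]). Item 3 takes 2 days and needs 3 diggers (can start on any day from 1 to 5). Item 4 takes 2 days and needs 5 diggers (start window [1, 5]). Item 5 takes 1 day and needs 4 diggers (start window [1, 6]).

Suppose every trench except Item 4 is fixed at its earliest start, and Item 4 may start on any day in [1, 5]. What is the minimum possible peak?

15

Item 4@1: d1:20  d2:16  d3:8  d4:5  d5:0  d6:0 → peak 20
Item 4@2: d1:15  d2:16  d3:13  d4:5  d5:0  d6:0 → peak 16
Item 4@3: d1:15  d2:11  d3:13  d4:10  d5:0  d6:0 → peak 15
Item 4@4: d1:15  d2:11  d3:8  d4:10  d5:5  d6:0 → peak 15
Item 4@5: d1:15  d2:11  d3:8  d4:5  d5:5  d6:5 → peak 15
Best is Item 4@3, peak 15.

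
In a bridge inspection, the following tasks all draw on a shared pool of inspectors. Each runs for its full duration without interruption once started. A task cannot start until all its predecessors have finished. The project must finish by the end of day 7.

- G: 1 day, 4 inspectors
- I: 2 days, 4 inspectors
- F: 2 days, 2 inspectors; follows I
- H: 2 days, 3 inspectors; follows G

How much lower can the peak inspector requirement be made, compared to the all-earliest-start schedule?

4

Early-start peak: d1:8  d2:7  d3:5  d4:2  d5:0  d6:0  d7:0 ⇒ 8.
Leveled (G@1, I@2, F@4, H@6): d1:4  d2:4  d3:4  d4:2  d5:2  d6:3  d7:3 ⇒ 4.
Reduction 8 − 4 = 4.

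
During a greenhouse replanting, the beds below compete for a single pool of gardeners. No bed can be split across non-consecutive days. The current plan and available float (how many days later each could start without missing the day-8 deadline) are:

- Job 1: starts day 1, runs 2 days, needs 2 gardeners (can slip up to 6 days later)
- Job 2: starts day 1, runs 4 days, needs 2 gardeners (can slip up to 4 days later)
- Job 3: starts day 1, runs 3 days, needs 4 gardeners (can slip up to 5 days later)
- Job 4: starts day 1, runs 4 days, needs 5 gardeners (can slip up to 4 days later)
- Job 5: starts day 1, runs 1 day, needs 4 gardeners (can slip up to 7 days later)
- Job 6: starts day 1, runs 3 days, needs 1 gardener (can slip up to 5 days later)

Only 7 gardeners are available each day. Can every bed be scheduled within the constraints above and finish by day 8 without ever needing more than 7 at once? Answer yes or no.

Schedule Job 1@1, Job 2@3, Job 3@1, Job 4@4, Job 5@8, Job 6@1: d1:7  d2:7  d3:7  d4:7  d5:7  d6:7  d7:5  d8:4 — peak 7 ≤ 7.

yes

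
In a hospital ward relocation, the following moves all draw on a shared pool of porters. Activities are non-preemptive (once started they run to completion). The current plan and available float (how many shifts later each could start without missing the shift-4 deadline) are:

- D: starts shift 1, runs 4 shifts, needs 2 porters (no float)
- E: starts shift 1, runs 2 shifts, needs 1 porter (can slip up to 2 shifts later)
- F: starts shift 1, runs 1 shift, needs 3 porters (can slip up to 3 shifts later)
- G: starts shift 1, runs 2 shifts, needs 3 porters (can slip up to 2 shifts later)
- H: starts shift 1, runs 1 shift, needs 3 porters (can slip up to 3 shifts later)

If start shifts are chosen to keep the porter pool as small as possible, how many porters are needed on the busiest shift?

6

Early-start (D@1, E@1, F@1, G@1, H@1) gives peak 12: s1:12  s2:6  s3:2  s4:2.
Shift G→2, H→4.
Schedule D@1, E@1, F@1, G@2, H@4: s1:6  s2:6  s3:5  s4:5 — peak 6.
Total porter-shifts = 22 over 4 shifts ⇒ peak ≥ ⌈22/4⌉ = 6, so 6 is optimal.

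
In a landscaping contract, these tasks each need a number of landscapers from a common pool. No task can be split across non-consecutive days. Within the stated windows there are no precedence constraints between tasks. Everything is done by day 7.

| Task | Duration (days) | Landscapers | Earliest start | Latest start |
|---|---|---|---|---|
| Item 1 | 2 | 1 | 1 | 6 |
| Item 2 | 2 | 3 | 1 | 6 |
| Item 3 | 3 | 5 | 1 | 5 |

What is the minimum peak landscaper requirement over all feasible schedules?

5

Early-start (Item 1@1, Item 2@1, Item 3@1) gives peak 9: d1:9  d2:9  d3:5  d4:0  d5:0  d6:0  d7:0.
Shift Item 3→3.
Schedule Item 1@1, Item 2@1, Item 3@3: d1:4  d2:4  d3:5  d4:5  d5:5  d6:0  d7:0 — peak 5.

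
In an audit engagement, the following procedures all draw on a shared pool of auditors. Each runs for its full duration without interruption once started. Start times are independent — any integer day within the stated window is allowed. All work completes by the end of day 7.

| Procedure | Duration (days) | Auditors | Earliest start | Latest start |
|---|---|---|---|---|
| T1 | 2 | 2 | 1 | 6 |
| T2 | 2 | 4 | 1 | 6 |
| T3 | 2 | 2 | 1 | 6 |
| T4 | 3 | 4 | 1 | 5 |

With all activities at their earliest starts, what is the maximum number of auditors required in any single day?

Early-start schedule: T1@1, T2@1, T3@1, T4@1.
Load per day: day 1: 12, day 2: 12, day 3: 4, day 4: 0, day 5: 0, day 6: 0, day 7: 0.
Peak is 12.

12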